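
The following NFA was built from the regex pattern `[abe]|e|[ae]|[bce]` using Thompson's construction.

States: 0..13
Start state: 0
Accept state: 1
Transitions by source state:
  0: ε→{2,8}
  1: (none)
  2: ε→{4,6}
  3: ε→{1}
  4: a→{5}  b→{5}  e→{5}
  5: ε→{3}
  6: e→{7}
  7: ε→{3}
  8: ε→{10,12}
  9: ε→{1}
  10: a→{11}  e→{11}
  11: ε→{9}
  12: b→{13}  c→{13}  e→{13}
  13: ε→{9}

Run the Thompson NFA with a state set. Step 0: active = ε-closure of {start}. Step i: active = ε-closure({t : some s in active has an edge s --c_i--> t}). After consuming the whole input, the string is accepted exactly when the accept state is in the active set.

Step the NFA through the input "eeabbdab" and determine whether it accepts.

S₀ = ε-closure({0}) = {0,2,4,6,8,10,12}
'e' @ 1: {1,3,5,7,9,11,13}  (accept∈set)
'e' @ 2: {}  — no active states
rest 'abbdab' ignored (set empty)
after full input: {}  (accept=1 not in)

Answer: REJECT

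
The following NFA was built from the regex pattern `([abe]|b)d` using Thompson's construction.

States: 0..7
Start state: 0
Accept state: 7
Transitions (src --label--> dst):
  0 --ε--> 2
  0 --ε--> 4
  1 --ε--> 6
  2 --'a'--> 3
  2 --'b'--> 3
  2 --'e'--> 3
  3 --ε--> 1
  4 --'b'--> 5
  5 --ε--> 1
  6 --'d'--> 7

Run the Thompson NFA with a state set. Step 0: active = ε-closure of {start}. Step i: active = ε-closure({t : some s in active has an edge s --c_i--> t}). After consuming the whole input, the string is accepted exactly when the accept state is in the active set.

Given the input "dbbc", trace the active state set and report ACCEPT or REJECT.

S₀ = ε-closure({0}) = {0,2,4}
'd' @ 1: {}  — dead — no transitions
rest 'bbc' ignored (set empty)
end set {} — state 7 not in

Answer: REJECT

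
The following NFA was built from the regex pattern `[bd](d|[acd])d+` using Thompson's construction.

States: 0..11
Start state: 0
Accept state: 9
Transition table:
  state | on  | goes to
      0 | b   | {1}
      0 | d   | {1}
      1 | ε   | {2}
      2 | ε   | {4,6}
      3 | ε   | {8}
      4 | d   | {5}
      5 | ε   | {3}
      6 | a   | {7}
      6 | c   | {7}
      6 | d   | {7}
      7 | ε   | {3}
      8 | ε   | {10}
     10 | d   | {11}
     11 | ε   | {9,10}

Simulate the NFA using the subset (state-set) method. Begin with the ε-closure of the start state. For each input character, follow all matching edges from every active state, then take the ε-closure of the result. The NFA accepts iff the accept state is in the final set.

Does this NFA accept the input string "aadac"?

Answer: REJECT

Trace:
initial (ε-close {0}): {0}
'a' @ 1: {}  — state set empty
rest 'adac' ignored (set empty)
after full input: {}  (accept=9 not in)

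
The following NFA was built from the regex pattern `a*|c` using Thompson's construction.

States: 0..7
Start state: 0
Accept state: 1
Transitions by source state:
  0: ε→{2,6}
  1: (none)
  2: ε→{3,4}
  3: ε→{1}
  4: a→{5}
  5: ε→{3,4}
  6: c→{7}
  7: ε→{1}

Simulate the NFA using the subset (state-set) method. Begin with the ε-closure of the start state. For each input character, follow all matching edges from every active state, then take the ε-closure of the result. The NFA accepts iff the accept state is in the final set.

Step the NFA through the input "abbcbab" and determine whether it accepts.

Answer: REJECT

Trace:
initial (ε-close {0}): {0,1,2,3,4,6}
'a' @ 1: {1,3,4,5}  ✓accept
'b' @ 2: {}  — no active states
rest 'bcbab' ignored (set empty)
end set {} — state 1 not in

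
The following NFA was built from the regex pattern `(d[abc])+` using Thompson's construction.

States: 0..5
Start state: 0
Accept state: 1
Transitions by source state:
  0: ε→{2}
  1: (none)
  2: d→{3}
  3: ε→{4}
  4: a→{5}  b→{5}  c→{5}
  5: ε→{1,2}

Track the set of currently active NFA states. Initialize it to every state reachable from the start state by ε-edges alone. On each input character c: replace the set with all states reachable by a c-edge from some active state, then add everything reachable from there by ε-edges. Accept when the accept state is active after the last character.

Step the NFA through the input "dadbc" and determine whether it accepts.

initial (ε-close {0}): {0,2}
'd' @ 1: {3,4}
'a' @ 2: {1,2,5}  [accepting]
'd' @ 3: {3,4}
'b' @ 4: {1,2,5}  [accepting]
'c' @ 5: {}  — no active states
final: {}; accept 1 not in set

Answer: REJECT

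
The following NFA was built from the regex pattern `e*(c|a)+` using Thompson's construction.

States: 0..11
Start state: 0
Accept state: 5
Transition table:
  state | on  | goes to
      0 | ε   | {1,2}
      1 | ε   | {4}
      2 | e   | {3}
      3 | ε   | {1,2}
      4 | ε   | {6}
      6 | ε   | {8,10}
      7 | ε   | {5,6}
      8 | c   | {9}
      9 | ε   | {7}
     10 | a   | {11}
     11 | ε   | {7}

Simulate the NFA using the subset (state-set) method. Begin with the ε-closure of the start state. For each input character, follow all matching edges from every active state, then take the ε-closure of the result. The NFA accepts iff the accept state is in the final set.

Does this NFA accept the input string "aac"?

start: ε-closure({0}) = {0,1,2,4,6,8,10}
'a' @ 1: {5,6,7,8,10,11}  (accept∈set)
'a' @ 2: {5,6,7,8,10,11}  (accept∈set)
'c' @ 3: {5,6,7,8,9,10}  (accept∈set)
end set {5,6,7,8,9,10} — state 5 in

Answer: ACCEPT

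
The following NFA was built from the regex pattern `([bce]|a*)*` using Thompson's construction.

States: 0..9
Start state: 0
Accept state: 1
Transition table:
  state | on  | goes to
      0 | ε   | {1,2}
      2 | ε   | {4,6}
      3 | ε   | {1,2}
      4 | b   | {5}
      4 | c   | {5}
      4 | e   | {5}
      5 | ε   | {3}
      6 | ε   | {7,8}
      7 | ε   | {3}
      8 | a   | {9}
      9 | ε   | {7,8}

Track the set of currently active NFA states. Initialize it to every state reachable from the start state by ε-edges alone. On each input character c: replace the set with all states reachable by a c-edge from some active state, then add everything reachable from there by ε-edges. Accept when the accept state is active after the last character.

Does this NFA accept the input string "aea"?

Answer: ACCEPT

Steps:
start: ε-closure({0}) = {0,1,2,3,4,6,7,8}
'a' @ 1: {1,2,3,4,6,7,8,9}  [accepting]
'e' @ 2: {1,2,3,4,5,6,7,8}  [accepting]
'a' @ 3: {1,2,3,4,6,7,8,9}  [accepting]
after full input: {1,2,3,4,6,7,8,9}  (accept=1 in)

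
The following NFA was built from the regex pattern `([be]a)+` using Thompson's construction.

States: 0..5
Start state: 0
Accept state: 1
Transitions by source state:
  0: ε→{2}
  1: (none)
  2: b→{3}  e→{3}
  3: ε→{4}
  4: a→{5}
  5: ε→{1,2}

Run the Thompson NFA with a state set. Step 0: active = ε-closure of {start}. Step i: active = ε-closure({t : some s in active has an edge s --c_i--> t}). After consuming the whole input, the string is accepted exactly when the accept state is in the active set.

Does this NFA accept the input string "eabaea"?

Answer: ACCEPT

Derivation:
start: ε-closure({0}) = {0,2}
'e' @ 1: {3,4}
'a' @ 2: {1,2,5}  ✓accept
'b' @ 3: {3,4}
'a' @ 4: {1,2,5}  ✓accept
'e' @ 5: {3,4}
'a' @ 6: {1,2,5}  ✓accept
final: {1,2,5}; accept 1 in set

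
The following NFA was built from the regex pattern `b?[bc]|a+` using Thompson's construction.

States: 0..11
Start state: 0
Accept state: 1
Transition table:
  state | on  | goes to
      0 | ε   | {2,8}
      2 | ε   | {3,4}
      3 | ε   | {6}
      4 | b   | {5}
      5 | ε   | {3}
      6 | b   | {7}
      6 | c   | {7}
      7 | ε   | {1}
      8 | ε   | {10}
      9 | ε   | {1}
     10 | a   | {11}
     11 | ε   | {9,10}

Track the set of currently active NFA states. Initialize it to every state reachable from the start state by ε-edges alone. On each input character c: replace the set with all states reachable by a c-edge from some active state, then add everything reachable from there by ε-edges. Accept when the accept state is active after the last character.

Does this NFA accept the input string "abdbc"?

Answer: REJECT

Steps:
start: ε-closure({0}) = {0,2,3,4,6,8,10}
'a' @ 1: {1,9,10,11}  (accept∈set)
'b' @ 2: {}  — dead — no transitions
rest 'dbc' ignored (set empty)
after full input: {}  (accept=1 not in)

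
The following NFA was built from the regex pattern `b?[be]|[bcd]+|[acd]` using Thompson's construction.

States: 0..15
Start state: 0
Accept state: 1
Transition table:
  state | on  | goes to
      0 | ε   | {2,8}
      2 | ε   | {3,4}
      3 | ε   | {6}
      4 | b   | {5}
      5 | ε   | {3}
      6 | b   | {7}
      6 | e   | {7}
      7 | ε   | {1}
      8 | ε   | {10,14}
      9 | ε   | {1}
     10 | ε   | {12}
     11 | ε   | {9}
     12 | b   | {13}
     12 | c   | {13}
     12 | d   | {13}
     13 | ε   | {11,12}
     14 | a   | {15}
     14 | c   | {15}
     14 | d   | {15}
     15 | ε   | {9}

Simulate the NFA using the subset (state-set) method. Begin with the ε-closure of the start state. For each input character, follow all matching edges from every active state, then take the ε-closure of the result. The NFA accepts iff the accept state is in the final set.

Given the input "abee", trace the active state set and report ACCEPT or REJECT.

S₀ = ε-closure({0}) = {0,2,3,4,6,8,10,12,14}
'a' @ 1: {1,9,15}  (accept∈set)
'b' @ 2: {}  — dead — no transitions
rest 'ee' ignored (set empty)
end set {} — state 1 not in

Answer: REJECT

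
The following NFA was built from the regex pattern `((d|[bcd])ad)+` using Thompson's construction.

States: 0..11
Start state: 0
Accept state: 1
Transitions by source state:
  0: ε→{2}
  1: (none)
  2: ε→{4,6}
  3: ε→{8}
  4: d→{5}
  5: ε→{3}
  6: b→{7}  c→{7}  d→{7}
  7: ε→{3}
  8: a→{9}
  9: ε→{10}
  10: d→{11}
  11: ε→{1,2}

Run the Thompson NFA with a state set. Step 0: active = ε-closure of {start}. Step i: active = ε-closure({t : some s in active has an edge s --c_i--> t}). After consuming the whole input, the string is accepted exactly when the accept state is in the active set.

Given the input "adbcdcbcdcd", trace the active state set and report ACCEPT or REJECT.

S₀ = ε-closure({0}) = {0,2,4,6}
'a' @ 1: {}  — no active states
rest 'dbcdcbcdcd' ignored (set empty)
after full input: {}  (accept=1 not in)

Answer: REJECT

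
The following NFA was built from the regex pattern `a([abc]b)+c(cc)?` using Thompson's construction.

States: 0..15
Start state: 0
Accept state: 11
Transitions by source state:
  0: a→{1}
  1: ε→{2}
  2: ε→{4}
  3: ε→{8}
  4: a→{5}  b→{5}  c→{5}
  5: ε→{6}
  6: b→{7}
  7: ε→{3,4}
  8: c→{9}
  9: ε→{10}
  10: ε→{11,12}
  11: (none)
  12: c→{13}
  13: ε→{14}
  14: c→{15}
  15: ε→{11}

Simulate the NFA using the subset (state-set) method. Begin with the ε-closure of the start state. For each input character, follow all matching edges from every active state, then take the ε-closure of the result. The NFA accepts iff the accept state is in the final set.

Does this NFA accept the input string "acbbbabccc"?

S₀ = ε-closure({0}) = {0}
'a' @ 1: {1,2,4}
'c' @ 2: {5,6}
'b' @ 3: {3,4,7,8}
'b' @ 4: {5,6}
'b' @ 5: {3,4,7,8}
'a' @ 6: {5,6}
'b' @ 7: {3,4,7,8}
'c' @ 8: {5,6,9,10,11,12}  (accept∈set)
'c' @ 9: {13,14}
'c' @ 10: {11,15}  (accept∈set)
after full input: {11,15}  (accept=11 in)

Answer: ACCEPT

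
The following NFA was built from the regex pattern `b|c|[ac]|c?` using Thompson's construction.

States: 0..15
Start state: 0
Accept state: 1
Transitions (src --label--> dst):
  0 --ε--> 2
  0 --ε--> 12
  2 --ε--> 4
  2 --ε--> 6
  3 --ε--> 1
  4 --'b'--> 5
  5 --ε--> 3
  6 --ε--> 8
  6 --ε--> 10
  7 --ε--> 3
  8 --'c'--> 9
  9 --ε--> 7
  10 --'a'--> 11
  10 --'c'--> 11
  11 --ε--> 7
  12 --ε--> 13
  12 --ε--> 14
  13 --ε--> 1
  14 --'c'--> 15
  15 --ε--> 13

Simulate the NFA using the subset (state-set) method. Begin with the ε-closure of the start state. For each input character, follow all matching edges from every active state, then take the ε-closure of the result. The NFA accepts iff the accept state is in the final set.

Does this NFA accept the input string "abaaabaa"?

S₀ = ε-closure({0}) = {0,1,2,4,6,8,10,12,13,14}
'a' @ 1: {1,3,7,11}  (accept∈set)
'b' @ 2: {}  — dead — no transitions
rest 'aaabaa' ignored (set empty)
end set {} — state 1 not in

Answer: REJECT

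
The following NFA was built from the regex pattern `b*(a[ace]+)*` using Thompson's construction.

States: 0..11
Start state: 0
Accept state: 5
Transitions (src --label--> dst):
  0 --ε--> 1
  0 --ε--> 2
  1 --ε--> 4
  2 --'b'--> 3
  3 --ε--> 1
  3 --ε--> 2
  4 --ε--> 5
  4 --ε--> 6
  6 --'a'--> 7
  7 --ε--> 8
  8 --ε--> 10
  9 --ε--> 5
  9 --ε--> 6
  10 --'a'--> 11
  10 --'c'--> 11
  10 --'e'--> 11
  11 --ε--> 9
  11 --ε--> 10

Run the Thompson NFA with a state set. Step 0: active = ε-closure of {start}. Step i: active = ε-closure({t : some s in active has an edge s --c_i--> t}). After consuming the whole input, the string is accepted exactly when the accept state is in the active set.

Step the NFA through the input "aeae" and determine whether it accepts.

start: ε-closure({0}) = {0,1,2,4,5,6}
'a' @ 1: {7,8,10}
'e' @ 2: {5,6,9,10,11}  (accept∈set)
'a' @ 3: {5,6,7,8,9,10,11}  (accept∈set)
'e' @ 4: {5,6,9,10,11}  (accept∈set)
end set {5,6,9,10,11} — state 5 in

Answer: ACCEPT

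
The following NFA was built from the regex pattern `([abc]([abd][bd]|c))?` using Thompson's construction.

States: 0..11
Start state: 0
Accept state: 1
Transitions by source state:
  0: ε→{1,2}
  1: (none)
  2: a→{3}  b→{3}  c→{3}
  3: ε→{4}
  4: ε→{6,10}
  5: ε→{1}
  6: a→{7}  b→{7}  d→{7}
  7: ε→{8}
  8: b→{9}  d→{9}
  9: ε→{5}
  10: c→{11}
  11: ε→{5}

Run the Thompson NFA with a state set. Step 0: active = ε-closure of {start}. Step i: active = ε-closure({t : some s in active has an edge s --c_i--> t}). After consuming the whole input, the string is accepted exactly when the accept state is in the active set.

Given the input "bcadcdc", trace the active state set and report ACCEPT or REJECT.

Answer: REJECT

Derivation:
start: ε-closure({0}) = {0,1,2}
'b' @ 1: {3,4,6,10}
'c' @ 2: {1,5,11}  ✓accept
'a' @ 3: {}  — no active states
rest 'dcdc' ignored (set empty)
end set {} — state 1 not in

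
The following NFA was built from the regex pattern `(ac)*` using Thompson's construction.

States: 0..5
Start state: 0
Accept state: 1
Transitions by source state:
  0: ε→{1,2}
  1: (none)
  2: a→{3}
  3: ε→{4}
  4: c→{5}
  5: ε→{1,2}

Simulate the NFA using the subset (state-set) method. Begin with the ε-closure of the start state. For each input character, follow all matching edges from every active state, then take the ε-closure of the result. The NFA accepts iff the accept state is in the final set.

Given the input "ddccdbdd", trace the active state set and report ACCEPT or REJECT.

Answer: REJECT

Derivation:
start: ε-closure({0}) = {0,1,2}
'd' @ 1: {}  — state set empty
rest 'dccdbdd' ignored (set empty)
after full input: {}  (accept=1 not in)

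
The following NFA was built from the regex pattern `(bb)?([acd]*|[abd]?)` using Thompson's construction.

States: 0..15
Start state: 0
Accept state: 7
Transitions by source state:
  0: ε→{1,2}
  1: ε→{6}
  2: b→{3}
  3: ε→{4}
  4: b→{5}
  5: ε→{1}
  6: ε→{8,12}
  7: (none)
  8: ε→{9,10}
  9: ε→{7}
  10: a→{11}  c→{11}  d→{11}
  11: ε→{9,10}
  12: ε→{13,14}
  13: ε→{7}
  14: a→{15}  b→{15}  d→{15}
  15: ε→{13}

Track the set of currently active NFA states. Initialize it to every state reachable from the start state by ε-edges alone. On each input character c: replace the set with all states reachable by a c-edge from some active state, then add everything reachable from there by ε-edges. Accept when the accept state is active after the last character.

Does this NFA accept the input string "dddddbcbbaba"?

initial (ε-close {0}): {0,1,2,6,7,8,9,10,12,13,14}
'd' @ 1: {7,9,10,11,13,15}  [accepting]
'd' @ 2: {7,9,10,11}  [accepting]
'd' @ 3: {7,9,10,11}  [accepting]
'd' @ 4: {7,9,10,11}  [accepting]
'd' @ 5: {7,9,10,11}  [accepting]
'b' @ 6: {}  — state set empty
rest 'cbbaba' ignored (set empty)
after full input: {}  (accept=7 not in)

Answer: REJECT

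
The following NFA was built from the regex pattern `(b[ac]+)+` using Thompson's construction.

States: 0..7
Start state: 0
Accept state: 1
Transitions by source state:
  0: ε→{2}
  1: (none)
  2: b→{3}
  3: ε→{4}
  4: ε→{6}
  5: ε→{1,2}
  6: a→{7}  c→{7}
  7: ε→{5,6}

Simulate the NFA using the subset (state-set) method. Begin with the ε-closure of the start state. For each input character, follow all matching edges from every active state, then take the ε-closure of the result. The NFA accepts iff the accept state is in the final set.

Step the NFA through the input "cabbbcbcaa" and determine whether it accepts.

S₀ = ε-closure({0}) = {0,2}
'c' @ 1: {}  — dead — no transitions
rest 'abbbcbcaa' ignored (set empty)
end set {} — state 1 not in

Answer: REJECT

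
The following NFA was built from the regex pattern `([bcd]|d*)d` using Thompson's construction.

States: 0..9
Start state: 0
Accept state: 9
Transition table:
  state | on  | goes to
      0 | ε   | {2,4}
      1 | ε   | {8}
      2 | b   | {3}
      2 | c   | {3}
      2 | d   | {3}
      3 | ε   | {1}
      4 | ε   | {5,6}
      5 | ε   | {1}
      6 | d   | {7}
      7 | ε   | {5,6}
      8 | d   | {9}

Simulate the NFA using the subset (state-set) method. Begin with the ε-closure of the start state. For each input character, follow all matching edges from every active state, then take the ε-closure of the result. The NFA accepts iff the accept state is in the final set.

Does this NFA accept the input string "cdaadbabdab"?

S₀ = ε-closure({0}) = {0,1,2,4,5,6,8}
'c' @ 1: {1,3,8}
'd' @ 2: {9}  [accepting]
'a' @ 3: {}  — state set empty
rest 'adbabdab' ignored (set empty)
end set {} — state 9 not in

Answer: REJECT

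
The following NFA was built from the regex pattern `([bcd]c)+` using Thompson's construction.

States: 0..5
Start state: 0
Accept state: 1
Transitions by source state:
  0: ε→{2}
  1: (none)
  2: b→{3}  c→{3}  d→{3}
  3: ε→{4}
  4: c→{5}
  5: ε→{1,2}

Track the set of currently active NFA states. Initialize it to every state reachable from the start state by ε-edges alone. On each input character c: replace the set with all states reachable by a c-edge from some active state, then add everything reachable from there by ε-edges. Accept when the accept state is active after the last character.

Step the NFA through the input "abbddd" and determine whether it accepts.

Answer: REJECT

Steps:
initial (ε-close {0}): {0,2}
'a' @ 1: {}  — dead — no transitions
rest 'bbddd' ignored (set empty)
final: {}; accept 1 not in set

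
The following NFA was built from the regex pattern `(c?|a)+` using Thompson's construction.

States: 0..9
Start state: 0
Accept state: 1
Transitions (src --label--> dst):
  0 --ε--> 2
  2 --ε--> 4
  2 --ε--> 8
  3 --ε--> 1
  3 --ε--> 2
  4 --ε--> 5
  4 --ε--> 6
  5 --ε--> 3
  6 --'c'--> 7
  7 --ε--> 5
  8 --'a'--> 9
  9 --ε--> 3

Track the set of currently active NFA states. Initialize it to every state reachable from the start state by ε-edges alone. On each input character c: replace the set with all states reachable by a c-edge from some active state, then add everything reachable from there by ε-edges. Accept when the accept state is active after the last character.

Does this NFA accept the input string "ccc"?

Answer: ACCEPT

Steps:
initial (ε-close {0}): {0,1,2,3,4,5,6,8}
'c' @ 1: {1,2,3,4,5,6,7,8}  ✓accept
'c' @ 2: {1,2,3,4,5,6,7,8}  ✓accept
'c' @ 3: {1,2,3,4,5,6,7,8}  ✓accept
final: {1,2,3,4,5,6,7,8}; accept 1 in set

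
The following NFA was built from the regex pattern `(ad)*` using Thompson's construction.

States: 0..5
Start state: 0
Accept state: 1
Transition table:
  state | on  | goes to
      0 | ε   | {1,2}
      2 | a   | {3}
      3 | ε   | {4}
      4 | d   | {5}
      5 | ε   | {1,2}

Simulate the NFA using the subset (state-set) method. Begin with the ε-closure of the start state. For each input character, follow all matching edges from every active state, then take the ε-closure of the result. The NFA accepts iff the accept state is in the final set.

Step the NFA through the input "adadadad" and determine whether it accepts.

Answer: ACCEPT

Trace:
start: ε-closure({0}) = {0,1,2}
'a' @ 1: {3,4}
'd' @ 2: {1,2,5}  ✓accept
'a' @ 3: {3,4}
'd' @ 4: {1,2,5}  ✓accept
'a' @ 5: {3,4}
'd' @ 6: {1,2,5}  ✓accept
'a' @ 7: {3,4}
'd' @ 8: {1,2,5}  ✓accept
after full input: {1,2,5}  (accept=1 in)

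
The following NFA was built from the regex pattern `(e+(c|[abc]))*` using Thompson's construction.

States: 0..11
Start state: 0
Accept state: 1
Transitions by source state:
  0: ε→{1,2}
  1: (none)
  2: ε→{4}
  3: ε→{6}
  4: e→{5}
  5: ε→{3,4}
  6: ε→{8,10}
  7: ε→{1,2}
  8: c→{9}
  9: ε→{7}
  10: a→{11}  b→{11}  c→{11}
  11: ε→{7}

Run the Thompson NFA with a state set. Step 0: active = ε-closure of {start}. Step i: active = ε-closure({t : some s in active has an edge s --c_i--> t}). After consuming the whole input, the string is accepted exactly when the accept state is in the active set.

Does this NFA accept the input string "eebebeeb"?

initial (ε-close {0}): {0,1,2,4}
'e' @ 1: {3,4,5,6,8,10}
'e' @ 2: {3,4,5,6,8,10}
'b' @ 3: {1,2,4,7,11}  ✓accept
'e' @ 4: {3,4,5,6,8,10}
'b' @ 5: {1,2,4,7,11}  ✓accept
'e' @ 6: {3,4,5,6,8,10}
'e' @ 7: {3,4,5,6,8,10}
'b' @ 8: {1,2,4,7,11}  ✓accept
after full input: {1,2,4,7,11}  (accept=1 in)

Answer: ACCEPT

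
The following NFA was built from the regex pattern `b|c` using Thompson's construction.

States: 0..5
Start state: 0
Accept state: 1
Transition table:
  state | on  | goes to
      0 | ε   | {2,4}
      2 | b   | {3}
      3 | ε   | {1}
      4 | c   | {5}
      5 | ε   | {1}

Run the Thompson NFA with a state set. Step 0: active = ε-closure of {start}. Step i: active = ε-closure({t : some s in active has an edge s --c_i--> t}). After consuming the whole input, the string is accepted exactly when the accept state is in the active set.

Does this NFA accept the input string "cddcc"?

Answer: REJECT

Trace:
S₀ = ε-closure({0}) = {0,2,4}
'c' @ 1: {1,5}  [accepting]
'd' @ 2: {}  — dead — no transitions
rest 'dcc' ignored (set empty)
final: {}; accept 1 not in set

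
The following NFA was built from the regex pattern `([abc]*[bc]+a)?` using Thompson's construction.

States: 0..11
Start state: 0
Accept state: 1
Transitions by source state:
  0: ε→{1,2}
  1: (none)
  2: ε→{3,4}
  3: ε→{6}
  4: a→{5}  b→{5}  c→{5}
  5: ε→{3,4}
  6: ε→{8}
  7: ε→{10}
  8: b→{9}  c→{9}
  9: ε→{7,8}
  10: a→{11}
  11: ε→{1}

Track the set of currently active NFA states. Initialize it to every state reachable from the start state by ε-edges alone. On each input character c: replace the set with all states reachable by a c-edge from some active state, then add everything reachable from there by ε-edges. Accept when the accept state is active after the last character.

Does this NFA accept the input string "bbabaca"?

S₀ = ε-closure({0}) = {0,1,2,3,4,6,8}
'b' @ 1: {3,4,5,6,7,8,9,10}
'b' @ 2: {3,4,5,6,7,8,9,10}
'a' @ 3: {1,3,4,5,6,8,11}  [accepting]
'b' @ 4: {3,4,5,6,7,8,9,10}
'a' @ 5: {1,3,4,5,6,8,11}  [accepting]
'c' @ 6: {3,4,5,6,7,8,9,10}
'a' @ 7: {1,3,4,5,6,8,11}  [accepting]
after full input: {1,3,4,5,6,8,11}  (accept=1 in)

Answer: ACCEPT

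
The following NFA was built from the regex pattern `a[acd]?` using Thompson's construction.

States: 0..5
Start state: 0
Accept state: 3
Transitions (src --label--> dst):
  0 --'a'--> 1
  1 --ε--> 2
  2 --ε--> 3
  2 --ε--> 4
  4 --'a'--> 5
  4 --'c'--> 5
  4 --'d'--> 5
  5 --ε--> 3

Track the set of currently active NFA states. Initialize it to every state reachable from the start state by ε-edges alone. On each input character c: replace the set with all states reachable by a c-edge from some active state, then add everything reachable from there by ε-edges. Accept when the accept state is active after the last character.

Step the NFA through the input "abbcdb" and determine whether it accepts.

Answer: REJECT

Steps:
S₀ = ε-closure({0}) = {0}
'a' @ 1: {1,2,3,4}  (accept∈set)
'b' @ 2: {}  — no active states
rest 'bcdb' ignored (set empty)
end set {} — state 3 not in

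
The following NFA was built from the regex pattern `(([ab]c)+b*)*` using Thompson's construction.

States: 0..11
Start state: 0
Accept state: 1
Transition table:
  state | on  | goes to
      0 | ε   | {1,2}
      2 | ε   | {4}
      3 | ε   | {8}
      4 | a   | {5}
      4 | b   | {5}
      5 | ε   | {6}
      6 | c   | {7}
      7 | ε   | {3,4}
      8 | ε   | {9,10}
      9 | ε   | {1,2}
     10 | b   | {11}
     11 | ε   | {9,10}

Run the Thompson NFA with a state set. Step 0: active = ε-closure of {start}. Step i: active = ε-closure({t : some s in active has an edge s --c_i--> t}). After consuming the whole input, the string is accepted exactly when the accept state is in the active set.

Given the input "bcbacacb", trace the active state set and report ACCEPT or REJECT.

S₀ = ε-closure({0}) = {0,1,2,4}
'b' @ 1: {5,6}
'c' @ 2: {1,2,3,4,7,8,9,10}  (accept∈set)
'b' @ 3: {1,2,4,5,6,9,10,11}  (accept∈set)
'a' @ 4: {5,6}
'c' @ 5: {1,2,3,4,7,8,9,10}  (accept∈set)
'a' @ 6: {5,6}
'c' @ 7: {1,2,3,4,7,8,9,10}  (accept∈set)
'b' @ 8: {1,2,4,5,6,9,10,11}  (accept∈set)
end set {1,2,4,5,6,9,10,11} — state 1 in

Answer: ACCEPT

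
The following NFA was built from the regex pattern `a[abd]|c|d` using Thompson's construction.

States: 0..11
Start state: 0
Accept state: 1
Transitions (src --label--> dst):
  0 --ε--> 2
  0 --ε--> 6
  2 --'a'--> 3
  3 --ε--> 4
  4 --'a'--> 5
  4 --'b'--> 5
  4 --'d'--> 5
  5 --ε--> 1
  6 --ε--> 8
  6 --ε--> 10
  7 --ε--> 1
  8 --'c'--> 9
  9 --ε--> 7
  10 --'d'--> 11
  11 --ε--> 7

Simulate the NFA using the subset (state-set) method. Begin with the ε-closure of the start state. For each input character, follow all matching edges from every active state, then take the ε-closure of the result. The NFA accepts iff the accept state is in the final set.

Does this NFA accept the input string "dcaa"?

Answer: REJECT

Derivation:
initial (ε-close {0}): {0,2,6,8,10}
'd' @ 1: {1,7,11}  ✓accept
'c' @ 2: {}  — no active states
rest 'aa' ignored (set empty)
final: {}; accept 1 not in set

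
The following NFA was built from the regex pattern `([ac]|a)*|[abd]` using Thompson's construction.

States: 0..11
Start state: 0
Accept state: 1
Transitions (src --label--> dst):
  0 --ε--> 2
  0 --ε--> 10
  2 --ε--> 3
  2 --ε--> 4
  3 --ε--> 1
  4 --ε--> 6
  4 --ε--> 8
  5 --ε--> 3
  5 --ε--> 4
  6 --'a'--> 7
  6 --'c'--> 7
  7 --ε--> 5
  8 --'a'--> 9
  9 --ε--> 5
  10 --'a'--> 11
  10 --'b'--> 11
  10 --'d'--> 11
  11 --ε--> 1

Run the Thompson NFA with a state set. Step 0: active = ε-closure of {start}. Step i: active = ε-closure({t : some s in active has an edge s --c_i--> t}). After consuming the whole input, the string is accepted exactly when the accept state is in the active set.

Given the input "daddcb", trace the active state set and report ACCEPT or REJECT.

Answer: REJECT

Trace:
S₀ = ε-closure({0}) = {0,1,2,3,4,6,8,10}
'd' @ 1: {1,11}  ✓accept
'a' @ 2: {}  — dead — no transitions
rest 'ddcb' ignored (set empty)
final: {}; accept 1 not in set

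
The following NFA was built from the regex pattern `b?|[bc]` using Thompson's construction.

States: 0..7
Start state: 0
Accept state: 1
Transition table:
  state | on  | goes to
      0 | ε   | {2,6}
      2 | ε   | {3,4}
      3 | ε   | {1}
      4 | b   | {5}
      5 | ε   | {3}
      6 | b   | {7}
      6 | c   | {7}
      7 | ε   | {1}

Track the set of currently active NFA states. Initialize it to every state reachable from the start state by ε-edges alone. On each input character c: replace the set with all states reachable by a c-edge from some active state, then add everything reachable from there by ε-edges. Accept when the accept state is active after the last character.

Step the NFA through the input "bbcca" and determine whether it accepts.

start: ε-closure({0}) = {0,1,2,3,4,6}
'b' @ 1: {1,3,5,7}  (accept∈set)
'b' @ 2: {}  — no active states
rest 'cca' ignored (set empty)
end set {} — state 1 not in

Answer: REJECT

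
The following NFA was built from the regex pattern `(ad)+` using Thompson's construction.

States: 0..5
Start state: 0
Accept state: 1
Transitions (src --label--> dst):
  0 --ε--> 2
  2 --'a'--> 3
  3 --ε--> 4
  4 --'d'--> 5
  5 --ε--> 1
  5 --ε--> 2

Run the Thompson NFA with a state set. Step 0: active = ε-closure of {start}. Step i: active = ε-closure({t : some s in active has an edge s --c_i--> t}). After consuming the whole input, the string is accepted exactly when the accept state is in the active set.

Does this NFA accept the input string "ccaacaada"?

start: ε-closure({0}) = {0,2}
'c' @ 1: {}  — state set empty
rest 'caacaada' ignored (set empty)
end set {} — state 1 not in

Answer: REJECT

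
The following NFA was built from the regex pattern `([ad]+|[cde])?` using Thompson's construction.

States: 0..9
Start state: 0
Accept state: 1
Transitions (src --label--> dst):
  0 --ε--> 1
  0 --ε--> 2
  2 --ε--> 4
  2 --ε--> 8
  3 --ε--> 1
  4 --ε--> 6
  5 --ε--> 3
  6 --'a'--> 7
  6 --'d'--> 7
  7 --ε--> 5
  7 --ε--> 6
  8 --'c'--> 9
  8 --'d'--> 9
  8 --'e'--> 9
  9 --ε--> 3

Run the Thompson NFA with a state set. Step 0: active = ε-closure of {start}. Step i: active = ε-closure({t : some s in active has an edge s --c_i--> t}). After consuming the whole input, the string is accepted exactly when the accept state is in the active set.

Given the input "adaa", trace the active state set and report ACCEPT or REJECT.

initial (ε-close {0}): {0,1,2,4,6,8}
'a' @ 1: {1,3,5,6,7}  [accepting]
'd' @ 2: {1,3,5,6,7}  [accepting]
'a' @ 3: {1,3,5,6,7}  [accepting]
'a' @ 4: {1,3,5,6,7}  [accepting]
final: {1,3,5,6,7}; accept 1 in set

Answer: ACCEPT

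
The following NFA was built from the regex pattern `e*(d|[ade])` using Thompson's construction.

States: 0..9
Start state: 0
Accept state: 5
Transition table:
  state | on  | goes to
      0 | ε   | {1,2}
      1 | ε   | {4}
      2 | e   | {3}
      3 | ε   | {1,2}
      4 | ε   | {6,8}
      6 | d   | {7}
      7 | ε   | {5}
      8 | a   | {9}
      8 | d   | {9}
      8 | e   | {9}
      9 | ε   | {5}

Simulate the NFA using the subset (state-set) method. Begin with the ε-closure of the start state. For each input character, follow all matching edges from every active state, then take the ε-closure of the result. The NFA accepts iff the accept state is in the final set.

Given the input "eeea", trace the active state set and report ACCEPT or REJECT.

S₀ = ε-closure({0}) = {0,1,2,4,6,8}
'e' @ 1: {1,2,3,4,5,6,8,9}  [accepting]
'e' @ 2: {1,2,3,4,5,6,8,9}  [accepting]
'e' @ 3: {1,2,3,4,5,6,8,9}  [accepting]
'a' @ 4: {5,9}  [accepting]
after full input: {5,9}  (accept=5 in)

Answer: ACCEPT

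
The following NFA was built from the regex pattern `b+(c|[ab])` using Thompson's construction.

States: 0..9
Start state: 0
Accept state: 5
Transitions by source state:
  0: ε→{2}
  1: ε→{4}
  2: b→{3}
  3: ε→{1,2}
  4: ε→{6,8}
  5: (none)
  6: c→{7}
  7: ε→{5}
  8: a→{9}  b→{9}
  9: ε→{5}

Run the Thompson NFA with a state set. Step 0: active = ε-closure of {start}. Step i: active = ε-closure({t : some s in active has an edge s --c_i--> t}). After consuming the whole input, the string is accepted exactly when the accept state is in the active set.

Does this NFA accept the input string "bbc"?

initial (ε-close {0}): {0,2}
'b' @ 1: {1,2,3,4,6,8}
'b' @ 2: {1,2,3,4,5,6,8,9}  ✓accept
'c' @ 3: {5,7}  ✓accept
end set {5,7} — state 5 in

Answer: ACCEPT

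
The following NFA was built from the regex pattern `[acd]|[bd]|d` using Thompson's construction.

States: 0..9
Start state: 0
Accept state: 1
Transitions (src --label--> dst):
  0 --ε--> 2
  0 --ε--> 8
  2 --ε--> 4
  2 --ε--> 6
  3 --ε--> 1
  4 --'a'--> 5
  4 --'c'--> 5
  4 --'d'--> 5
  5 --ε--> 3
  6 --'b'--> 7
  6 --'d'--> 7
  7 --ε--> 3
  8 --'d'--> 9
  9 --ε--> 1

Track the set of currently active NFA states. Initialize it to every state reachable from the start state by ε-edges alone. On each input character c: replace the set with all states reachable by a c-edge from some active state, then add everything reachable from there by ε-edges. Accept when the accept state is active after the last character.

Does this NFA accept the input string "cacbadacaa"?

Answer: REJECT

Derivation:
S₀ = ε-closure({0}) = {0,2,4,6,8}
'c' @ 1: {1,3,5}  (accept∈set)
'a' @ 2: {}  — state set empty
rest 'cbadacaa' ignored (set empty)
final: {}; accept 1 not in set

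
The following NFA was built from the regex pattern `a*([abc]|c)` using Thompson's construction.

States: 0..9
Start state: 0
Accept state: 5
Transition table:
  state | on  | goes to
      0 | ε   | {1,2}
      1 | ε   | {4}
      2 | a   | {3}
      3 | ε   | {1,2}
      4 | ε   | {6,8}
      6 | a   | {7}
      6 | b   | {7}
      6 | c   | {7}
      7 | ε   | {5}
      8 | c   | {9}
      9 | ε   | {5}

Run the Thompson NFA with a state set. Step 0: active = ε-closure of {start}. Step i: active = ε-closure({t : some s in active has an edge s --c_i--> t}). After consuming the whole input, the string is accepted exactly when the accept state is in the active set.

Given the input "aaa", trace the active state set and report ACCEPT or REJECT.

S₀ = ε-closure({0}) = {0,1,2,4,6,8}
'a' @ 1: {1,2,3,4,5,6,7,8}  (accept∈set)
'a' @ 2: {1,2,3,4,5,6,7,8}  (accept∈set)
'a' @ 3: {1,2,3,4,5,6,7,8}  (accept∈set)
after full input: {1,2,3,4,5,6,7,8}  (accept=5 in)

Answer: ACCEPT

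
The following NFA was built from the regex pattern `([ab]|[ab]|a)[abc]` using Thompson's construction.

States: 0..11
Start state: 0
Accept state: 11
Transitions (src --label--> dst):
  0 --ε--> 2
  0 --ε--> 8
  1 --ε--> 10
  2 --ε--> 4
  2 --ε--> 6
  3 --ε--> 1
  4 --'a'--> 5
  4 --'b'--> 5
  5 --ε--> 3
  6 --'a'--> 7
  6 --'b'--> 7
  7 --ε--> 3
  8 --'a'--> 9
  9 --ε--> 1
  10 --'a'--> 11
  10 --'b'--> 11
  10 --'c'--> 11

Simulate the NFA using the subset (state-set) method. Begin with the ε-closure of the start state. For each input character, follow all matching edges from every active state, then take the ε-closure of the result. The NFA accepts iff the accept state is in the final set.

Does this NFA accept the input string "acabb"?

Answer: REJECT

Steps:
start: ε-closure({0}) = {0,2,4,6,8}
'a' @ 1: {1,3,5,7,9,10}
'c' @ 2: {11}  [accepting]
'a' @ 3: {}  — state set empty
rest 'bb' ignored (set empty)
final: {}; accept 11 not in set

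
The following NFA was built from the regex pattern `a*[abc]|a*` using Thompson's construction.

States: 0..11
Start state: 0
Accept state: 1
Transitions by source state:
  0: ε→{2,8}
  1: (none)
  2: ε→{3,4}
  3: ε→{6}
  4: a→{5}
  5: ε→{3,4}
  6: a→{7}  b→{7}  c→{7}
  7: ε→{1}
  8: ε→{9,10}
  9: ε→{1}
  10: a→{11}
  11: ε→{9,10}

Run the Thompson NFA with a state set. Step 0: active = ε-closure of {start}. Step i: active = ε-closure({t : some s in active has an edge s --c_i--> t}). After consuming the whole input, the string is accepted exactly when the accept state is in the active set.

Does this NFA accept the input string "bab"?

start: ε-closure({0}) = {0,1,2,3,4,6,8,9,10}
'b' @ 1: {1,7}  (accept∈set)
'a' @ 2: {}  — state set empty
rest 'b' ignored (set empty)
end set {} — state 1 not in

Answer: REJECT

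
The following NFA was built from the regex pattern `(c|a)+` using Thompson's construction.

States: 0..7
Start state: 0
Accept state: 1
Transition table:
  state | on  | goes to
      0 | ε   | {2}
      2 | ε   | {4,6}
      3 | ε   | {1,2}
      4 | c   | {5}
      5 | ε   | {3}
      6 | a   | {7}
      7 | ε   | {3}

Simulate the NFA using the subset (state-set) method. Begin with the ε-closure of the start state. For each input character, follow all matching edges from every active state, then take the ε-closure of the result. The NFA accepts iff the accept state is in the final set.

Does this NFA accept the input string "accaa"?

S₀ = ε-closure({0}) = {0,2,4,6}
'a' @ 1: {1,2,3,4,6,7}  (accept∈set)
'c' @ 2: {1,2,3,4,5,6}  (accept∈set)
'c' @ 3: {1,2,3,4,5,6}  (accept∈set)
'a' @ 4: {1,2,3,4,6,7}  (accept∈set)
'a' @ 5: {1,2,3,4,6,7}  (accept∈set)
end set {1,2,3,4,6,7} — state 1 in

Answer: ACCEPT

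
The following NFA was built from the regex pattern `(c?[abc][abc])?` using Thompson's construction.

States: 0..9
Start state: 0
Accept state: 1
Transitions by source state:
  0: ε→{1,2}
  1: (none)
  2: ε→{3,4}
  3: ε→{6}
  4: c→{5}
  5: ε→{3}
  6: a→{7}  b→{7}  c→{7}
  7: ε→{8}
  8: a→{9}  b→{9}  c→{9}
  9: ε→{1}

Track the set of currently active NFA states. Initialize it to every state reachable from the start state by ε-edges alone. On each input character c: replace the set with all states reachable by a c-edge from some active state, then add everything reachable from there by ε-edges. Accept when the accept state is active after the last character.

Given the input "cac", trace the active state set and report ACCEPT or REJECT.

Answer: ACCEPT

Derivation:
initial (ε-close {0}): {0,1,2,3,4,6}
'c' @ 1: {3,5,6,7,8}
'a' @ 2: {1,7,8,9}  [accepting]
'c' @ 3: {1,9}  [accepting]
after full input: {1,9}  (accept=1 in)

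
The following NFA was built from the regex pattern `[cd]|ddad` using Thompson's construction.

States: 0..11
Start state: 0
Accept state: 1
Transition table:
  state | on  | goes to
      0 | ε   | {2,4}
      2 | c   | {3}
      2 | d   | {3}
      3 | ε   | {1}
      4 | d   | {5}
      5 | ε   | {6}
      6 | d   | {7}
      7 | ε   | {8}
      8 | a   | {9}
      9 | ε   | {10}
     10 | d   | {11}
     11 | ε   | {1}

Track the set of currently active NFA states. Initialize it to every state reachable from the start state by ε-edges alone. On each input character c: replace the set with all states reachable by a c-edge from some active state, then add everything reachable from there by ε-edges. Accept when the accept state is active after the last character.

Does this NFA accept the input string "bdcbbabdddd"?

initial (ε-close {0}): {0,2,4}
'b' @ 1: {}  — no active states
rest 'dcbbabdddd' ignored (set empty)
final: {}; accept 1 not in set

Answer: REJECT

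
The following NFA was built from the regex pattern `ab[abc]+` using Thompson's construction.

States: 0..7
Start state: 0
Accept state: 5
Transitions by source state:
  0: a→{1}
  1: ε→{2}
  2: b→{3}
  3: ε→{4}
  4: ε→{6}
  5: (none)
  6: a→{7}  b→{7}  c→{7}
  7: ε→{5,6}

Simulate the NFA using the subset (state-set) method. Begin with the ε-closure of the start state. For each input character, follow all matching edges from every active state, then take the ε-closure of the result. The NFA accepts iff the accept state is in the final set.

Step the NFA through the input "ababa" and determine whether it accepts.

start: ε-closure({0}) = {0}
'a' @ 1: {1,2}
'b' @ 2: {3,4,6}
'a' @ 3: {5,6,7}  (accept∈set)
'b' @ 4: {5,6,7}  (accept∈set)
'a' @ 5: {5,6,7}  (accept∈set)
end set {5,6,7} — state 5 in

Answer: ACCEPT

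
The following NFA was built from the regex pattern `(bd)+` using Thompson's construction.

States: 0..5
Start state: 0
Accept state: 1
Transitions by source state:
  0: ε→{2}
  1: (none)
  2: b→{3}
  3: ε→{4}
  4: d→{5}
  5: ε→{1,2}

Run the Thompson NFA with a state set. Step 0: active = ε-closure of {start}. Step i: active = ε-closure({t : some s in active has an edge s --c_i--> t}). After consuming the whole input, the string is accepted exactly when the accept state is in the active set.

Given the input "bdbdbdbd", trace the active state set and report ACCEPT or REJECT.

S₀ = ε-closure({0}) = {0,2}
'b' @ 1: {3,4}
'd' @ 2: {1,2,5}  [accepting]
'b' @ 3: {3,4}
'd' @ 4: {1,2,5}  [accepting]
'b' @ 5: {3,4}
'd' @ 6: {1,2,5}  [accepting]
'b' @ 7: {3,4}
'd' @ 8: {1,2,5}  [accepting]
after full input: {1,2,5}  (accept=1 in)

Answer: ACCEPT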